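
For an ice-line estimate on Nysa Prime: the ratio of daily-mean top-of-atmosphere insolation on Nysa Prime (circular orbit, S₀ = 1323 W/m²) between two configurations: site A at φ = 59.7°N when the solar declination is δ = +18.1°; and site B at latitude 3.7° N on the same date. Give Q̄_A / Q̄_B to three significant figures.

Q̄_A / Q̄_B ≈ 0.998

— Configuration A (φ=+59.7°):
cos H₀ = −tan(+59.7°) tan(+18.100°) = -0.5593, H₀ = 2.1644 rad.
Bracket: H₀ sin φ sin δ + cos φ cos δ sin H₀ = 2.1644×0.86340×0.31068 + 0.50453×0.95052×0.82894 = 0.580581 + 0.397531 = 0.978112.
Q̄ = (S₀/π) × [bracket] = (1323/π) × 0.978112 = 411.91 W/m².
— Configuration B (φ=+3.7°):
cos H₀ = −tan(+3.7°) tan(+18.100°) = -0.0211, H₀ = 1.5919 rad.
Bracket: H₀ sin φ sin δ + cos φ cos δ sin H₀ = 1.5919×0.06453×0.31068 + 0.99792×0.95052×0.99978 = 0.031915 + 0.948334 = 0.980249.
Q̄ = (S₀/π) × [bracket] = (1323/π) × 0.980249 = 412.81 W/m².
Ratio Q̄_A / Q̄_B = 411.91 / 412.81 = 0.9978.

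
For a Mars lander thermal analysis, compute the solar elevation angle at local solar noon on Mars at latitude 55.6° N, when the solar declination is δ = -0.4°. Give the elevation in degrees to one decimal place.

34.0°

At local noon the hour angle is zero, so the zenith angle equals |ϕ − δ| = |+55.6° − (-0.400°)| = 56.000°.
Elevation = 90° − 56.000° = 34.0°.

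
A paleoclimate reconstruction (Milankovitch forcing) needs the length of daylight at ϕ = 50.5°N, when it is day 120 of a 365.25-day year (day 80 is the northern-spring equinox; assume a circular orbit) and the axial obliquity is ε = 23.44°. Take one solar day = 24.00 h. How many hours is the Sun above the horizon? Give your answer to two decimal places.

14.46 h

Solar longitude: L_s = 360° × (120 − 80)/365.25 = 39.425°.
sin δ = sin 23.44° × sin 39.425° = 0.25262, so δ = +14.633°.
cos h₀ = −tan ϕ · tan δ = −tan(+50.5°) × tan(+14.633°) = -0.3167, so h₀ = 1.8931 rad = 108.47°.
Daylight = 2h₀/(2π) × 24.00 h = (1.8931/π) × 24.00 = 14.46 h.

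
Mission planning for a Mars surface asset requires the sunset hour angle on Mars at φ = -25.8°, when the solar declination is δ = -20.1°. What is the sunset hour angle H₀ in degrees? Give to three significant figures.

H₀ = 100°

cos H₀ = −tan φ · tan δ = −tan(-25.8°) × tan(-20.100°) = -0.1769, so H₀ = 1.7486 rad = 100.19°.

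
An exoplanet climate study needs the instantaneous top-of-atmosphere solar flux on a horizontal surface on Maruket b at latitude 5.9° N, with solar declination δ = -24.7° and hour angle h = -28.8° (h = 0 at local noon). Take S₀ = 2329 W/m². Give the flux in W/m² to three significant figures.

cos θ_z = sin φ sin δ + cos φ cos δ cos h = -0.042954 + 0.791915 = 0.748961.
Flux = S₀ · cos θ_z = 2329 × 0.748961 = 1744 W/m².

1.74e+03 W/m²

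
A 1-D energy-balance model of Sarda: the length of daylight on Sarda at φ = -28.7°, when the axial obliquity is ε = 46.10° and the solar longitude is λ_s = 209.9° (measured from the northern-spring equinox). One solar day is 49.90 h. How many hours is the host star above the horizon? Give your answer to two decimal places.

28.32 h

Solar declination: sin δ = sin ε · sin λ_s = sin 46.10° × sin 209.9° = -0.35919, so δ = -21.050°.
cos H₀ = −tan φ · tan δ = −tan(-28.7°) × tan(-21.050°) = -0.2107, so H₀ = 1.7831 rad = 102.16°.
Daylight = 2H₀/(2π) × 49.90 h = (1.7831/π) × 49.90 = 28.32 h.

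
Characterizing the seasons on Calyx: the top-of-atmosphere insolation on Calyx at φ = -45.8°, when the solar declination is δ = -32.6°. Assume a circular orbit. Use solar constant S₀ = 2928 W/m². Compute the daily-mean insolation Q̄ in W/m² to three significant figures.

cos H₀ = −tan(-45.8°) tan(-32.600°) = -0.6576, H₀ = 2.2885 rad.
Bracket: H₀ sin φ sin δ + cos φ cos δ sin H₀ = 2.2885×-0.71691×-0.53877 + 0.69717×0.84245×0.75333 = 0.883932 + 0.442454 = 1.326386.
Q̄ = (S₀/π) × [bracket] = (2928/π) × 1.326386 = 1236 W/m².

Q̄ ≈ 1.24e+03 W/m²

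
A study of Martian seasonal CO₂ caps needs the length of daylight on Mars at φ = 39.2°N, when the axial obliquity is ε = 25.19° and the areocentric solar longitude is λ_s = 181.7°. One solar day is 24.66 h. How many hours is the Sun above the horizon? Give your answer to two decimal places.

sin δ = sin 25.19° × sin 181.7° = -0.01263, so δ = -0.723°.
cos H₀ = −tan φ · tan δ = −tan(+39.2°) × tan(-0.723°) = 0.0103, so H₀ = 1.5605 rad = 89.41°.
Daylight = 2H₀/(2π) × 24.66 h = (1.5605/π) × 24.66 = 12.25 h.

12.25 h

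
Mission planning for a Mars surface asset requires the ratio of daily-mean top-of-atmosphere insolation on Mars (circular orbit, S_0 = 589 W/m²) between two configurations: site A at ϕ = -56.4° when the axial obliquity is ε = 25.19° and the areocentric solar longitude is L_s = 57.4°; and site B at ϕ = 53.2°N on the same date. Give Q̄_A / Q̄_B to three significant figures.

Q̄_A / Q̄_B ≈ 0.126

— Configuration A (ϕ=-56.4°):
sin δ = sin 25.19° × sin 57.4° = 0.35857, so δ = +21.012°.
cos h₀ = −tan(-56.4°) tan(+21.012°) = 0.5781, h₀ = 0.9544 rad.
Bracket: h₀ sin ϕ sin δ + cos ϕ cos δ sin h₀ = 0.9544×-0.83292×0.35857 + 0.55339×0.93350×0.81595 = -0.285041 + 0.421511 = 0.136470.
Q̄ = (S_0/π) × [bracket] = (589/π) × 0.136470 = 25.586 W/m².
— Configuration B (ϕ=+53.2°):
cos h₀ = −tan(+53.2°) tan(+21.012°) = -0.5134, h₀ = 2.1100 rad.
Bracket: h₀ sin ϕ sin δ + cos ϕ cos δ sin h₀ = 2.1100×0.80073×0.35857 + 0.59902×0.93350×0.85812 = 0.605818 + 0.479848 = 1.085666.
Q̄ = (S_0/π) × [bracket] = (589/π) × 1.085666 = 203.55 W/m².
Ratio Q̄_A / Q̄_B = 25.586 / 203.55 = 0.1257.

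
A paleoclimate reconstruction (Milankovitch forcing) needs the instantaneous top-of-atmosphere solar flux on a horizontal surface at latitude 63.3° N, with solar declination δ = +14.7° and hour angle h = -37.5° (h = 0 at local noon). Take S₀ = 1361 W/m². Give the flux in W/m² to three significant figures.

cos θ_z = sin φ sin δ + cos φ cos δ cos h = 0.226700 + 0.344801 = 0.571501.
Flux = S₀ · cos θ_z = 1361 × 0.571501 = 777.8 W/m².

778 W/m²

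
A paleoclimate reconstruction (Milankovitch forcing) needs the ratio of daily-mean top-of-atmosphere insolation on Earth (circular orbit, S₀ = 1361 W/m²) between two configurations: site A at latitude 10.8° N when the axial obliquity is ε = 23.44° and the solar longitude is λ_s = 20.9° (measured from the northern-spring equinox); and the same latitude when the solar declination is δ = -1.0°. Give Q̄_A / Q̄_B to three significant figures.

— Configuration A (φ=+10.8°):
Solar declination: sin δ = sin ε · sin λ_s = sin 23.44° × sin 20.9° = 0.14191, so δ = +8.158°.
cos H₀ = −tan(+10.8°) tan(+8.158°) = -0.0273, H₀ = 1.5981 rad.
Bracket: H₀ sin φ sin δ + cos φ cos δ sin H₀ = 1.5981×0.18738×0.14191 + 0.98229×0.98988×0.99963 = 0.042495 + 0.971989 = 1.014484.
Q̄ = (S₀/π) × [bracket] = (1361/π) × 1.014484 = 439.49 W/m².
— Configuration B (φ=+10.8°):
cos H₀ = −tan(+10.8°) tan(-1.000°) = 0.0033, H₀ = 1.5675 rad.
Bracket: H₀ sin φ sin δ + cos φ cos δ sin H₀ = 1.5675×0.18738×-0.01745 + 0.98229×0.99985×0.99999 = -0.005125 + 0.982133 = 0.977008.
Q̄ = (S₀/π) × [bracket] = (1361/π) × 0.977008 = 423.26 W/m².
Ratio Q̄_A / Q̄_B = 439.49 / 423.26 = 1.038.

Q̄_A / Q̄_B ≈ 1.04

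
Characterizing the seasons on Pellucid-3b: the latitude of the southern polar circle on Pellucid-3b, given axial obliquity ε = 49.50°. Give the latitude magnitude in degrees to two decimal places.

The polar circle is the lowest latitude that experiences at least one full rotation of continuous darkness at the northern-summer solstice; it lies at |ϕ| = 90° − ε = 90° − 49.50° = 40.50°.

40.50°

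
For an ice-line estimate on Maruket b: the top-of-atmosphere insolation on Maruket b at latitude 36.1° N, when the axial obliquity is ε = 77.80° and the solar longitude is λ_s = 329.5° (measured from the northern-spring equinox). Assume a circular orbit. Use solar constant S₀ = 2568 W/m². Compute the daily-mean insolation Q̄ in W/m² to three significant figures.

Solar declination: sin δ = sin ε · sin λ_s = sin 77.80° × sin 329.5° = -0.49608, so δ = -29.741°.
cos H₀ = −tan(+36.1°) tan(-29.741°) = 0.4166, H₀ = 1.1411 rad.
Bracket: H₀ sin φ sin δ + cos φ cos δ sin H₀ = 1.1411×0.58920×-0.49608 + 0.80799×0.86828×0.90908 = -0.333533 + 0.637776 = 0.304243.
Q̄ = (S₀/π) × [bracket] = (2568/π) × 0.304243 = 248.7 W/m².

Q̄ ≈ 249 W/m²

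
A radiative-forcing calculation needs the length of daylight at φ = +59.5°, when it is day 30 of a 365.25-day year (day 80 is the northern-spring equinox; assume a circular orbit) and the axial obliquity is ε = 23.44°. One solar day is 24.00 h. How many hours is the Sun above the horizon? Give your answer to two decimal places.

Solar longitude: λ_s = 360° × (30 − 80)/365.25 = -49.281°, i.e. -49.281° + 360° = 310.719°.
sin δ = sin 23.44° × sin 310.719° = -0.30149, so δ = -17.547°.
cos H₀ = −tan φ · tan δ = −tan(+59.5°) × tan(-17.547°) = 0.5368, so H₀ = 1.0041 rad = 57.53°.
Daylight = 2H₀/(2π) × 24.00 h = (1.0041/π) × 24.00 = 7.67 h.

7.67 h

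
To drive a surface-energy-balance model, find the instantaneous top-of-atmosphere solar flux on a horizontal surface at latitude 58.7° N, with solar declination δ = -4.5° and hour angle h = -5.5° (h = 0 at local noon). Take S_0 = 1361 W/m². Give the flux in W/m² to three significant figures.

cos θ_z = sin ϕ sin δ + cos ϕ cos δ cos h = -0.067040 + 0.515533 = 0.448493.
Flux = S_0 · cos θ_z = 1361 × 0.448493 = 610.4 W/m².

610 W/m²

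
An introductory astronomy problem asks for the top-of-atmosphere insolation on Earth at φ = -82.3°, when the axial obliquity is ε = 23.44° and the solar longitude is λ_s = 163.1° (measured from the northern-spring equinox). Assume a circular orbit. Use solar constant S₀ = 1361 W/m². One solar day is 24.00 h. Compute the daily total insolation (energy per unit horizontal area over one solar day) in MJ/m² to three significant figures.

0.245 MJ/m²

Solar declination: sin δ = sin ε · sin λ_s = sin 23.44° × sin 163.1° = 0.11564, so δ = +6.640°.
cos H₀ = −tan(-82.3°) tan(+6.640°) = 0.8611, H₀ = 0.5335 rad.
Bracket: H₀ sin φ sin δ + cos φ cos δ sin H₀ = 0.5335×-0.99098×0.11564 + 0.13399×0.99329×0.50851 = -0.061137 + 0.067678 = 0.006541.
Q̄ = (S₀/π) × [bracket] = (1361/π) × 0.006541 = 2.8337 W/m².
Daily total = Q̄ × 24.00 h × 3600 s/h = 2.8337 × 24.00 × 3600 / 10⁶ = 0.2448 MJ/m².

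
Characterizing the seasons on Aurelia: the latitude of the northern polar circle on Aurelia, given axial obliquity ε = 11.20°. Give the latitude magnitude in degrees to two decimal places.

The polar circle is the lowest latitude that experiences at least one full rotation of continuous daylight at the northern-summer solstice; it lies at |φ| = 90° − ε = 90° − 11.20° = 78.80°.

78.80°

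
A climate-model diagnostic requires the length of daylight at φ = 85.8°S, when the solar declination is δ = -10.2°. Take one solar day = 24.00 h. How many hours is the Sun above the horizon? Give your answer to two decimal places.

Sunrise equation: cos H₀ = −tan φ · tan δ = -2.4502 ≤ −1, so the Sun never sets (polar day) and H₀ = π.
Daylight = 2H₀/(2π) × 24.00 h = (3.1416/π) × 24.00 = 24.00 h.

24.00 h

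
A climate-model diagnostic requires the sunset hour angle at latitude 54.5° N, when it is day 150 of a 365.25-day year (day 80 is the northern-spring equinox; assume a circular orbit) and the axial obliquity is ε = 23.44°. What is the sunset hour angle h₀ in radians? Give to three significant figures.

h₀ = 2.17 rad

Solar longitude: L_s = 360° × (150 − 80)/365.25 = 68.994°.
sin δ = sin 23.44° × sin 68.994° = 0.37135, so δ = +21.799°.
cos h₀ = −tan ϕ · tan δ = −tan(+54.5°) × tan(+21.799°) = -0.5607, so h₀ = 2.1660 rad = 124.11°.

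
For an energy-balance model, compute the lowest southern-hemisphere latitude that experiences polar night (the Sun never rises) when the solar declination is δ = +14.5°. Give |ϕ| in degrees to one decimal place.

|ϕ| = 75.5°

Polar night requires cos h₀ = −tan ϕ tan δ ≥ 1, i.e. tan ϕ tan δ ≤ −1.
The boundary is |tan ϕ| · |tan δ| = 1, so |ϕ| = 90° − |δ| = 90° − 14.5° = 75.5° in the southern hemisphere.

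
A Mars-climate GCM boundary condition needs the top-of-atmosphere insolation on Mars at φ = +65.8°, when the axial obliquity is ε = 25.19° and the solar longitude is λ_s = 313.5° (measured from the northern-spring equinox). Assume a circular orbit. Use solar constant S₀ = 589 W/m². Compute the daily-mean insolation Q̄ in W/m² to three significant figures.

Q̄ ≈ 10.2 W/m²

Solar declination: sin δ = sin ε · sin λ_s = sin 25.19° × sin 313.5° = -0.30873, so δ = -17.983°.
cos H₀ = −tan(+65.8°) tan(-17.983°) = 0.7222, H₀ = 0.7637 rad.
Bracket: H₀ sin φ sin δ + cos φ cos δ sin H₀ = 0.7637×0.91212×-0.30873 + 0.40992×0.95115×0.69163 = -0.215057 + 0.269663 = 0.054606.
Q̄ = (S₀/π) × [bracket] = (589/π) × 0.054606 = 10.24 W/m².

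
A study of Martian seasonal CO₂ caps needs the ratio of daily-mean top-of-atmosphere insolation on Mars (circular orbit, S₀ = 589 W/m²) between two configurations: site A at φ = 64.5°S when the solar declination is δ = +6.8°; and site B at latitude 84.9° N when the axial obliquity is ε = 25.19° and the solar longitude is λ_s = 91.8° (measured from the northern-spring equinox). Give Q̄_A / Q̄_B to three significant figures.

— Configuration A (φ=-64.5°):
cos H₀ = −tan(-64.5°) tan(+6.800°) = 0.2500, H₀ = 1.3181 rad.
Bracket: H₀ sin φ sin δ + cos φ cos δ sin H₀ = 1.3181×-0.90259×0.11840 + 0.43051×0.99297×0.96825 = -0.140861 + 0.413911 = 0.273050.
Q̄ = (S₀/π) × [bracket] = (589/π) × 0.273050 = 51.193 W/m².
— Configuration B (φ=+84.9°):
Solar declination: sin δ = sin ε · sin λ_s = sin 25.19° × sin 91.8° = 0.42541, so δ = +25.177°.
cos H₀ = −tan(+84.9°) tan(+25.177°) = -5.2670 ≤ −1 ⇒ polar day, H₀ = π.
Bracket: H₀ sin φ sin δ + cos φ cos δ sin H₀ = 3.1416×0.99604×0.42541 + 0.08889×0.90500×0.00000 = 1.331176 + 0.000000 = 1.331176.
Q̄ = (S₀/π) × [bracket] = (589/π) × 1.331176 = 249.57 W/m².
Ratio Q̄_A / Q̄_B = 51.193 / 249.57 = 0.2051.

Q̄_A / Q̄_B ≈ 0.205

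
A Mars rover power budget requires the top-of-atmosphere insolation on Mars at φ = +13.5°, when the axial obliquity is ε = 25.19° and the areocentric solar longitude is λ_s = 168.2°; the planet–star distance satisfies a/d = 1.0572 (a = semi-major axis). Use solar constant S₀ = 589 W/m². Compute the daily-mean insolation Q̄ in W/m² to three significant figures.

sin δ = sin 25.19° × sin 168.2° = 0.08704, so δ = +4.993°.
cos H₀ = −tan(+13.5°) tan(+4.993°) = -0.0210, H₀ = 1.5918 rad.
Bracket: H₀ sin φ sin δ + cos φ cos δ sin H₀ = 1.5918×0.23345×0.08704 + 0.97237×0.99621×0.99978 = 0.032345 + 0.968472 = 1.000817.
Inverse-square distance factor (a/d)² = 1.0572² = 1.117672.
Q̄ = (S₀/π) × 1.117672 × [bracket] = (589/π) × 1.117672 × 1.000817 = 209.7 W/m².

Q̄ ≈ 210 W/m²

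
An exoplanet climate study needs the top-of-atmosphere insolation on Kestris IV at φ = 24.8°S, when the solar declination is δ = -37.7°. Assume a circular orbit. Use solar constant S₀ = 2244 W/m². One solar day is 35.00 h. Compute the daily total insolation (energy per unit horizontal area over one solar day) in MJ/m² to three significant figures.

105 MJ/m²

cos H₀ = −tan(-24.8°) tan(-37.700°) = -0.3571, H₀ = 1.9360 rad.
Bracket: H₀ sin φ sin δ + cos φ cos δ sin H₀ = 1.9360×-0.41945×-0.61153 + 0.90778×0.79122×0.93406 = 0.496596 + 0.670892 = 1.167488.
Q̄ = (S₀/π) × [bracket] = (2244/π) × 1.167488 = 833.92 W/m².
Daily total = Q̄ × 35.00 h × 3600 s/h = 833.92 × 35.00 × 3600 / 10⁶ = 105.1 MJ/m².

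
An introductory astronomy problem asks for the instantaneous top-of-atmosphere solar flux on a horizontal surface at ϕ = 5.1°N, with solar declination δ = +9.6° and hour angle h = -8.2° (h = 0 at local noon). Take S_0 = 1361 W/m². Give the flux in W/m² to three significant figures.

1.34e+03 W/m²

cos θ_z = sin ϕ sin δ + cos ϕ cos δ cos h = 0.014825 + 0.972052 = 0.986877.
Flux = S_0 · cos θ_z = 1361 × 0.986877 = 1343 W/m².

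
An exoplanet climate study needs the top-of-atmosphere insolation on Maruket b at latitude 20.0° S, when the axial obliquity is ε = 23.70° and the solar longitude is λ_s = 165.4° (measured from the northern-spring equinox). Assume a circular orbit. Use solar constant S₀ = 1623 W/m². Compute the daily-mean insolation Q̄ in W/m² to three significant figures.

Solar declination: sin δ = sin ε · sin λ_s = sin 23.70° × sin 165.4° = 0.10132, so δ = +5.815°.
cos H₀ = −tan(-20.0°) tan(+5.815°) = 0.0371, H₀ = 1.5337 rad.
Bracket: H₀ sin φ sin δ + cos φ cos δ sin H₀ = 1.5337×-0.34202×0.10132 + 0.93969×0.99485×0.99931 = -0.053148 + 0.934206 = 0.881058.
Q̄ = (S₀/π) × [bracket] = (1623/π) × 0.881058 = 455.2 W/m².

Q̄ ≈ 455 W/m²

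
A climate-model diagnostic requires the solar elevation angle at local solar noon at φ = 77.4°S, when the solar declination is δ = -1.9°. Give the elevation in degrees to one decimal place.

At local noon the hour angle is zero, so the zenith angle equals |φ − δ| = |-77.4° − (-1.900°)| = 75.500°.
Elevation = 90° − 75.500° = 14.5°.

14.5°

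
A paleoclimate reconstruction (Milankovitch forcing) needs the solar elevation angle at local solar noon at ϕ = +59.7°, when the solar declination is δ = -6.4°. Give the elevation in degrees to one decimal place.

23.9°

At local noon the hour angle is zero, so the zenith angle equals |ϕ − δ| = |+59.7° − (-6.400°)| = 66.100°.
Elevation = 90° − 66.100° = 23.9°.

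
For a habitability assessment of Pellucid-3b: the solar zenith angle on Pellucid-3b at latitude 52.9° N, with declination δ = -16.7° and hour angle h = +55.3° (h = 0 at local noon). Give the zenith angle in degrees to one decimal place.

θ_z = 84.3°

cos θ_z = sin ϕ sin δ + cos ϕ cos δ cos h = -0.229194 + 0.328910 = 0.099716.
θ_z = arccos(0.099716) = 84.3°.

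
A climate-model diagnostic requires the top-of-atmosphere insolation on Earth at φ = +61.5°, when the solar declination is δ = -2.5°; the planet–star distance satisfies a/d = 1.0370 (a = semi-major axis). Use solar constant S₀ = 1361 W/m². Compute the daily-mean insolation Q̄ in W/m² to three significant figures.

cos H₀ = −tan(+61.5°) tan(-2.500°) = 0.0804, H₀ = 1.4903 rad.
Bracket: H₀ sin φ sin δ + cos φ cos δ sin H₀ = 1.4903×0.87882×-0.04362 + 0.47716×0.99905×0.99676 = -0.057129 + 0.475162 = 0.418033.
Inverse-square distance factor (a/d)² = 1.0370² = 1.075369.
Q̄ = (S₀/π) × 1.075369 × [bracket] = (1361/π) × 1.075369 × 0.418033 = 194.7 W/m².

Q̄ ≈ 195 W/m²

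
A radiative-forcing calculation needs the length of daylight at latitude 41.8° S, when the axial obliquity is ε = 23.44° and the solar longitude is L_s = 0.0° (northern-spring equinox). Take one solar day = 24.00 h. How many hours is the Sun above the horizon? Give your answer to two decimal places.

Solar declination: sin δ = sin ε · sin L_s = sin 23.44° × sin 0.0° = 0.00000, so δ = +0.000°.
cos h₀ = −tan ϕ · tan δ = −tan(-41.8°) × tan(+0.000°) = 0.0000, so h₀ = 1.5708 rad = 90.00°.
Daylight = 2h₀/(2π) × 24.00 h = (1.5708/π) × 24.00 = 12.00 h.

12.00 h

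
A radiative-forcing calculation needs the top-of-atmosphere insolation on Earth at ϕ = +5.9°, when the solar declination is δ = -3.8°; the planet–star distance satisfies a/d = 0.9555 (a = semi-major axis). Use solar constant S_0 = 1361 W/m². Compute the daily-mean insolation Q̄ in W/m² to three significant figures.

cos h₀ = −tan(+5.9°) tan(-3.800°) = 0.0069, h₀ = 1.5639 rad.
Bracket: h₀ sin ϕ sin δ + cos ϕ cos δ sin h₀ = 1.5639×0.10279×-0.06627 + 0.99470×0.99780×0.99998 = -0.010653 + 0.992492 = 0.981839.
Inverse-square distance factor (a/d)² = 0.9555² = 0.912980.
Q̄ = (S_0/π) × 0.912980 × [bracket] = (1361/π) × 0.912980 × 0.981839 = 388.3 W/m².

Q̄ ≈ 388 W/m²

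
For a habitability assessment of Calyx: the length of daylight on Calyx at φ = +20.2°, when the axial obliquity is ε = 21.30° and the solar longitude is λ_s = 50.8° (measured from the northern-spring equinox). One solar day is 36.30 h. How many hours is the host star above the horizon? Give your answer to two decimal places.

19.40 h

Solar declination: sin δ = sin ε · sin λ_s = sin 21.30° × sin 50.8° = 0.28150, so δ = +16.350°.
cos H₀ = −tan φ · tan δ = −tan(+20.2°) × tan(+16.350°) = -0.1079, so H₀ = 1.6789 rad = 96.20°.
Daylight = 2H₀/(2π) × 36.30 h = (1.6789/π) × 36.30 = 19.40 h.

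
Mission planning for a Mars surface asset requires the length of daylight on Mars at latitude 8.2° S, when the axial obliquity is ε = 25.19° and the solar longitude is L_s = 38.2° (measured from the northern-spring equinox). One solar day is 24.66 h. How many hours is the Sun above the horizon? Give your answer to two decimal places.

12.02 h

Solar declination: sin δ = sin ε · sin L_s = sin 25.19° × sin 38.2° = 0.26321, so δ = +15.260°.
cos h₀ = −tan ϕ · tan δ = −tan(-8.2°) × tan(+15.260°) = 0.0393, so h₀ = 1.5315 rad = 87.75°.
Daylight = 2h₀/(2π) × 24.66 h = (1.5315/π) × 24.66 = 12.02 h.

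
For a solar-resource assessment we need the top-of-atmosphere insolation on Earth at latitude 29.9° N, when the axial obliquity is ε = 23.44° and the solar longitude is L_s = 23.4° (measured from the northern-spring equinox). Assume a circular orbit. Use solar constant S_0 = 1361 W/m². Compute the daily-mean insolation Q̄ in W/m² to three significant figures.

Q̄ ≈ 426 W/m²

Solar declination: sin δ = sin ε · sin L_s = sin 23.44° × sin 23.4° = 0.15798, so δ = +9.090°.
cos h₀ = −tan(+29.9°) tan(+9.090°) = -0.0920, h₀ = 1.6629 rad.
Bracket: h₀ sin ϕ sin δ + cos ϕ cos δ sin h₀ = 1.6629×0.49849×0.15798 + 0.86690×0.98744×0.99576 = 0.130956 + 0.852382 = 0.983338.
Q̄ = (S_0/π) × [bracket] = (1361/π) × 0.983338 = 426.0 W/m².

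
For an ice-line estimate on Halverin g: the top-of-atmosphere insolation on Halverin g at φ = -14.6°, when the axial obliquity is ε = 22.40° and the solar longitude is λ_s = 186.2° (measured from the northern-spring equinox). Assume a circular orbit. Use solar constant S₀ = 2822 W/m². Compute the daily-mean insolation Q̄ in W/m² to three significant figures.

Solar declination: sin δ = sin ε · sin λ_s = sin 22.40° × sin 186.2° = -0.04116, so δ = -2.359°.
cos H₀ = −tan(-14.6°) tan(-2.359°) = -0.0107, H₀ = 1.5815 rad.
Bracket: H₀ sin φ sin δ + cos φ cos δ sin H₀ = 1.5815×-0.25207×-0.04116 + 0.96771×0.99915×0.99994 = 0.016408 + 0.966829 = 0.983237.
Q̄ = (S₀/π) × [bracket] = (2822/π) × 0.983237 = 883.2 W/m².

Q̄ ≈ 883 W/m²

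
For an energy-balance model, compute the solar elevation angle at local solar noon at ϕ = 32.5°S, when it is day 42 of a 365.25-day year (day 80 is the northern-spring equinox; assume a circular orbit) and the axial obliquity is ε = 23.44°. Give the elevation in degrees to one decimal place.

71.5°

Solar longitude: L_s = 360° × (42 − 80)/365.25 = -37.454°, i.e. -37.454° + 360° = 322.546°.
sin δ = sin 23.44° × sin 322.546° = -0.24190, so δ = -13.999°.
At local noon the hour angle is zero, so the zenith angle equals |ϕ − δ| = |-32.5° − (-13.999°)| = 18.501°.
Elevation = 90° − 18.501° = 71.5°.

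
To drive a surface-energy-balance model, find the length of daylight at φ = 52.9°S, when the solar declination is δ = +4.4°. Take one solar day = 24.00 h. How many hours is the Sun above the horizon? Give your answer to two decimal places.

11.22 h

cos H₀ = −tan φ · tan δ = −tan(-52.9°) × tan(+4.400°) = 0.1017, so H₀ = 1.4689 rad = 84.16°.
Daylight = 2H₀/(2π) × 24.00 h = (1.4689/π) × 24.00 = 11.22 h.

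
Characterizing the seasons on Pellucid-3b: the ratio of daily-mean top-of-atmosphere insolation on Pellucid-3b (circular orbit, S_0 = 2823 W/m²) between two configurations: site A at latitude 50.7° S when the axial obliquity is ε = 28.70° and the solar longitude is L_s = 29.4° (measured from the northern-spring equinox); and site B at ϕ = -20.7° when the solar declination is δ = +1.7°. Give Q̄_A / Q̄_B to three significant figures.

— Configuration A (ϕ=-50.7°):
Solar declination: sin δ = sin ε · sin L_s = sin 28.70° × sin 29.4° = 0.23574, so δ = +13.635°.
cos h₀ = −tan(-50.7°) tan(+13.635°) = 0.2964, h₀ = 1.2699 rad.
Bracket: h₀ sin ϕ sin δ + cos ϕ cos δ sin h₀ = 1.2699×-0.77384×0.23574 + 0.63338×0.97182×0.95507 = -0.231662 + 0.587876 = 0.356214.
Q̄ = (S_0/π) × [bracket] = (2823/π) × 0.356214 = 320.09 W/m².
— Configuration B (ϕ=-20.7°):
cos h₀ = −tan(-20.7°) tan(+1.700°) = 0.0112, h₀ = 1.5596 rad.
Bracket: h₀ sin ϕ sin δ + cos ϕ cos δ sin h₀ = 1.5596×-0.35347×0.02967 + 0.93544×0.99956×0.99994 = -0.016356 + 0.934972 = 0.918616.
Q̄ = (S_0/π) × [bracket] = (2823/π) × 0.918616 = 825.46 W/m².
Ratio Q̄_A / Q̄_B = 320.09 / 825.46 = 0.3878.

Q̄_A / Q̄_B ≈ 0.388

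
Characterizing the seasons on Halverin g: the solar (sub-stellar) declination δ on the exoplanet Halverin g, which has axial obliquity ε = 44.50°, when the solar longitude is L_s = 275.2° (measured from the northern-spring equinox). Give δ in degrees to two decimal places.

sin δ = sin ε · sin L_s = sin 44.50° × sin 275.2° = -0.698025.
δ = arcsin(-0.698025) = -44.27°.

δ = -44.27°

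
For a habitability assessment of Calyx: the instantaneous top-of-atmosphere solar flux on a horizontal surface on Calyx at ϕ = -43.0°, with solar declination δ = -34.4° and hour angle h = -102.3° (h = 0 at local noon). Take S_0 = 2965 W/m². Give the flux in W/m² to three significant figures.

761 W/m²

cos θ_z = sin ϕ sin δ + cos ϕ cos δ cos h = 0.385307 + -0.128553 = 0.256754.
Flux = S_0 · cos θ_z = 2965 × 0.256754 = 761.3 W/m².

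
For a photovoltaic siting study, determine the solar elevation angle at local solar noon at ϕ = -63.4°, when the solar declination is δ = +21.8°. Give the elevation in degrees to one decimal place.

4.8°

At local noon the hour angle is zero, so the zenith angle equals |ϕ − δ| = |-63.4° − (+21.800°)| = 85.200°.
Elevation = 90° − 85.200° = 4.8°.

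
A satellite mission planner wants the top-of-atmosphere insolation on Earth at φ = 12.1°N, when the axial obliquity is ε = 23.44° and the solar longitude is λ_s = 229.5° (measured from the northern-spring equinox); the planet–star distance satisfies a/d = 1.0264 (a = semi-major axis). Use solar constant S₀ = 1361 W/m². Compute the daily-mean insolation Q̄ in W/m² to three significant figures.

Q̄ ≈ 381 W/m²

Solar declination: sin δ = sin ε · sin λ_s = sin 23.44° × sin 229.5° = -0.30248, so δ = -17.607°.
cos H₀ = −tan(+12.1°) tan(-17.607°) = 0.0680, H₀ = 1.5027 rad.
Bracket: H₀ sin φ sin δ + cos φ cos δ sin H₀ = 1.5027×0.20962×-0.30248 + 0.97778×0.95316×0.99768 = -0.095280 + 0.929819 = 0.834539.
Inverse-square distance factor (a/d)² = 1.0264² = 1.053497.
Q̄ = (S₀/π) × 1.053497 × [bracket] = (1361/π) × 1.053497 × 0.834539 = 380.9 W/m².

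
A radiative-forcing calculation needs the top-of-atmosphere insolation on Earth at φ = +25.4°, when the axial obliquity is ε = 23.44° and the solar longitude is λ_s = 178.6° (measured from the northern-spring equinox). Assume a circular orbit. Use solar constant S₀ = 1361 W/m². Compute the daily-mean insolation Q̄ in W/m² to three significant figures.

Q̄ ≈ 394 W/m²

Solar declination: sin δ = sin ε · sin λ_s = sin 23.44° × sin 178.6° = 0.00972, so δ = +0.557°.
cos H₀ = −tan(+25.4°) tan(+0.557°) = -0.0046, H₀ = 1.5754 rad.
Bracket: H₀ sin φ sin δ + cos φ cos δ sin H₀ = 1.5754×0.42894×0.00972 + 0.90334×0.99995×0.99999 = 0.006568 + 0.903286 = 0.909854.
Q̄ = (S₀/π) × [bracket] = (1361/π) × 0.909854 = 394.2 W/m².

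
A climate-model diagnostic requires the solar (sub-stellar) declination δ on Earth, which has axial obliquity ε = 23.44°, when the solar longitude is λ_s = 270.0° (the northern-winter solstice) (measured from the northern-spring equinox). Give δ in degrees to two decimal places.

sin δ = sin ε · sin λ_s = sin 23.44° × sin 270.0° = -0.397789.
δ = arcsin(-0.397789) = -23.44°.

δ = -23.44°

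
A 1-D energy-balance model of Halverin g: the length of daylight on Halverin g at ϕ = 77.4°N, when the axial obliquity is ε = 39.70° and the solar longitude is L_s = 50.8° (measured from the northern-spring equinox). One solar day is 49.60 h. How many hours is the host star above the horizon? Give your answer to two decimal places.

49.60 h

Solar declination: sin δ = sin ε · sin L_s = sin 39.70° × sin 50.8° = 0.49501, so δ = +29.670°.
Sunrise equation: cos h₀ = −tan ϕ · tan δ = -2.5487 ≤ −1, so the host star never sets (polar day) and h₀ = π.
Daylight = 2h₀/(2π) × 49.60 h = (3.1416/π) × 49.60 = 49.60 h.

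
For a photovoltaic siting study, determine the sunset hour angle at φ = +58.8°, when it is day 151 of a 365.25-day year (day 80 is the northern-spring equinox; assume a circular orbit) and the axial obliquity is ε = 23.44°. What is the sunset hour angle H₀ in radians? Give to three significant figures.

H₀ = 2.30 rad

Solar longitude: λ_s = 360° × (151 − 80)/365.25 = 69.979°.
sin δ = sin 23.44° × sin 69.979° = 0.37375, so δ = +21.947°.
cos H₀ = −tan φ · tan δ = −tan(+58.8°) × tan(+21.947°) = -0.6654, so H₀ = 2.2988 rad = 131.71°.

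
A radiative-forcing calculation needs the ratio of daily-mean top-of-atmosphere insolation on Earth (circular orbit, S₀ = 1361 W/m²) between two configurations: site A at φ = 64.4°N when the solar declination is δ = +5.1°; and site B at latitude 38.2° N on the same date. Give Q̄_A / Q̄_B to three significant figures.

— Configuration A (φ=+64.4°):
cos H₀ = −tan(+64.4°) tan(+5.100°) = -0.1863, H₀ = 1.7582 rad.
Bracket: H₀ sin φ sin δ + cos φ cos δ sin H₀ = 1.7582×0.90183×0.08889 + 0.43209×0.99604×0.98250 = 0.140944 + 0.422847 = 0.563791.
Q̄ = (S₀/π) × [bracket] = (1361/π) × 0.563791 = 244.25 W/m².
— Configuration B (φ=+38.2°):
cos H₀ = −tan(+38.2°) tan(+5.100°) = -0.0702, H₀ = 1.6411 rad.
Bracket: H₀ sin φ sin δ + cos φ cos δ sin H₀ = 1.6411×0.61841×0.08889 + 0.78586×0.99604×0.99753 = 0.090212 + 0.780815 = 0.871027.
Q̄ = (S₀/π) × [bracket] = (1361/π) × 0.871027 = 377.35 W/m².
Ratio Q̄_A / Q̄_B = 244.25 / 377.35 = 0.6473.

Q̄_A / Q̄_B ≈ 0.647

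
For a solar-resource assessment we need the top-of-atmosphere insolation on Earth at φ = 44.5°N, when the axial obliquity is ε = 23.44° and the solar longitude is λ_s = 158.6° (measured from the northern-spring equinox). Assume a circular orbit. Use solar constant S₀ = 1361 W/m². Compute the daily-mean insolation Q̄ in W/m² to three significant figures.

Q̄ ≈ 378 W/m²

Solar declination: sin δ = sin ε · sin λ_s = sin 23.44° × sin 158.6° = 0.14514, so δ = +8.346°.
cos H₀ = −tan(+44.5°) tan(+8.346°) = -0.1442, H₀ = 1.7155 rad.
Bracket: H₀ sin φ sin δ + cos φ cos δ sin H₀ = 1.7155×0.70091×0.14514 + 0.71325×0.98941×0.98955 = 0.174518 + 0.698322 = 0.872840.
Q̄ = (S₀/π) × [bracket] = (1361/π) × 0.872840 = 378.1 W/m².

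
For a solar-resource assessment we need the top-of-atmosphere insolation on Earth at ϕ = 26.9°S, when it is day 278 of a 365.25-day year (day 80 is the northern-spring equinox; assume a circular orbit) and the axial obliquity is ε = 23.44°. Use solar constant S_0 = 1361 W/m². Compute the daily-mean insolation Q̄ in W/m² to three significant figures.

Solar longitude: L_s = 360° × (278 − 80)/365.25 = 195.154°.
sin δ = sin 23.44° × sin 195.154° = -0.10399, so δ = -5.969°.
cos h₀ = −tan(-26.9°) tan(-5.969°) = -0.0530, h₀ = 1.6239 rad.
Bracket: h₀ sin ϕ sin δ + cos ϕ cos δ sin h₀ = 1.6239×-0.45243×-0.10399 + 0.89180×0.99458×0.99859 = 0.076402 + 0.885716 = 0.962118.
Q̄ = (S_0/π) × [bracket] = (1361/π) × 0.962118 = 416.8 W/m².

Q̄ ≈ 417 W/m²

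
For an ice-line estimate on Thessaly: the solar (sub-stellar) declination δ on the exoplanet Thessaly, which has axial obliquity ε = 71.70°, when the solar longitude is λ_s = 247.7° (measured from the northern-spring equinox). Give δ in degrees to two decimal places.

sin δ = sin ε · sin λ_s = sin 71.70° × sin 247.7° = -0.878418.
δ = arcsin(-0.878418) = -61.45°.

δ = -61.45°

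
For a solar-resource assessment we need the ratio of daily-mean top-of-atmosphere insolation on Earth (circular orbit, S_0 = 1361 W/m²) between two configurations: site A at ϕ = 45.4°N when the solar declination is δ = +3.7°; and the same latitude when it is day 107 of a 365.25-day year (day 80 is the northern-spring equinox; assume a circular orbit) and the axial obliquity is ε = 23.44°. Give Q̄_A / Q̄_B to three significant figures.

Q̄_A / Q̄_B ≈ 0.859

— Configuration A (ϕ=+45.4°):
cos h₀ = −tan(+45.4°) tan(+3.700°) = -0.0656, h₀ = 1.6364 rad.
Bracket: h₀ sin ϕ sin δ + cos ϕ cos δ sin h₀ = 1.6364×0.71203×0.06453 + 0.70215×0.99792×0.99785 = 0.075188 + 0.699183 = 0.774371.
Q̄ = (S_0/π) × [bracket] = (1361/π) × 0.774371 = 335.47 W/m².
— Configuration B (ϕ=+45.4°):
Solar longitude: L_s = 360° × (107 − 80)/365.25 = 26.612°.
sin δ = sin 23.44° × sin 26.612° = 0.17819, so δ = +10.264°.
cos h₀ = −tan(+45.4°) tan(+10.264°) = -0.1836, h₀ = 1.7555 rad.
Bracket: h₀ sin ϕ sin δ + cos ϕ cos δ sin h₀ = 1.7555×0.71203×0.17819 + 0.70215×0.98400×0.98300 = 0.222732 + 0.679170 = 0.901902.
Q̄ = (S_0/π) × [bracket] = (1361/π) × 0.901902 = 390.72 W/m².
Ratio Q̄_A / Q̄_B = 335.47 / 390.72 = 0.8586.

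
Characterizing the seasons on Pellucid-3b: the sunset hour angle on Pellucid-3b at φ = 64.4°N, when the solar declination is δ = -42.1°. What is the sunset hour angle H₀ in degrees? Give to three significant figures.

H₀ = 0.00°

cos H₀ = −tan φ · tan δ = 1.8859 ≥ 1, so the host star never rises (polar night) and H₀ = 0.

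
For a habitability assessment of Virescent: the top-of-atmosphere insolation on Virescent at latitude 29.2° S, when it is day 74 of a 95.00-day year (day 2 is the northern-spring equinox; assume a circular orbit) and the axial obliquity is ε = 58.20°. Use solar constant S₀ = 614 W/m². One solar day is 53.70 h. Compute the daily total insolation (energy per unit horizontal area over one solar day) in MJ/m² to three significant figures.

49.7 MJ/m²

Solar longitude: λ_s = 360° × (74 − 2)/95.00 = 272.842°.
sin δ = sin 58.20° × sin 272.842° = -0.84885, so δ = -58.087°.
cos H₀ = −tan(-29.2°) tan(-58.087°) = -0.8974, H₀ = 2.6847 rad.
Bracket: H₀ sin φ sin δ + cos φ cos δ sin H₀ = 2.6847×-0.48786×-0.84885 + 0.87292×0.52864×0.44120 = 1.111788 + 0.203596 = 1.315384.
Q̄ = (S₀/π) × [bracket] = (614/π) × 1.315384 = 257.08 W/m².
Daily total = Q̄ × 53.70 h × 3600 s/h = 257.08 × 53.70 × 3600 / 10⁶ = 49.70 MJ/m².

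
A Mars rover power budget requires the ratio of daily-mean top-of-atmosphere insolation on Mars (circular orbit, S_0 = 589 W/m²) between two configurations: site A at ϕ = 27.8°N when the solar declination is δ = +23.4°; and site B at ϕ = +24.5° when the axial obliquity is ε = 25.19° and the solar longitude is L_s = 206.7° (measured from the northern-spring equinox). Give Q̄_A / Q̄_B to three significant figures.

Q̄_A / Q̄_B ≈ 1.46

— Configuration A (ϕ=+27.8°):
cos h₀ = −tan(+27.8°) tan(+23.400°) = -0.2282, h₀ = 1.8010 rad.
Bracket: h₀ sin ϕ sin δ + cos ϕ cos δ sin h₀ = 1.8010×0.46639×0.39715 + 0.88458×0.91775×0.97362 = 0.333593 + 0.790407 = 1.124000.
Q̄ = (S_0/π) × [bracket] = (589/π) × 1.124000 = 210.73 W/m².
— Configuration B (ϕ=+24.5°):
Solar declination: sin δ = sin ε · sin L_s = sin 25.19° × sin 206.7° = -0.19124, so δ = -11.025°.
cos h₀ = −tan(+24.5°) tan(-11.025°) = 0.0888, h₀ = 1.4819 rad.
Bracket: h₀ sin ϕ sin δ + cos ϕ cos δ sin h₀ = 1.4819×0.41469×-0.19124 + 0.90996×0.98154×0.99605 = -0.117523 + 0.889634 = 0.772111.
Q̄ = (S_0/π) × [bracket] = (589/π) × 0.772111 = 144.76 W/m².
Ratio Q̄_A / Q̄_B = 210.73 / 144.76 = 1.456.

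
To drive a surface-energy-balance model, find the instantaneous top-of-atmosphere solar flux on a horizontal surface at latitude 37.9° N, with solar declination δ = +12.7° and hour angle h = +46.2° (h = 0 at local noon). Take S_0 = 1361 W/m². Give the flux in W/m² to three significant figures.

cos θ_z = sin ϕ sin δ + cos ϕ cos δ cos h = 0.135048 + 0.532797 = 0.667845.
Flux = S_0 · cos θ_z = 1361 × 0.667845 = 908.9 W/m².

909 W/m²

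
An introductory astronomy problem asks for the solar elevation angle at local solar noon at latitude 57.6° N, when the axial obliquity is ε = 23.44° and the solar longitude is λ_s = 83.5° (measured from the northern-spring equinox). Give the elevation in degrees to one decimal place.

Solar declination: sin δ = sin ε · sin λ_s = sin 23.44° × sin 83.5° = 0.39523, so δ = +23.280°.
At local noon the hour angle is zero, so the zenith angle equals |φ − δ| = |+57.6° − (+23.280°)| = 34.320°.
Elevation = 90° − 34.320° = 55.7°.

55.7°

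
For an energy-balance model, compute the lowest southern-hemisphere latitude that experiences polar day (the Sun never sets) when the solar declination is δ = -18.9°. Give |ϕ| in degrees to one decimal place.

|ϕ| = 71.1°

Polar day requires cos h₀ = −tan ϕ tan δ ≤ −1, i.e. tan ϕ tan δ ≥ 1.
The boundary is |tan ϕ| · |tan δ| = 1, so |ϕ| = 90° − |δ| = 90° − 18.9° = 71.1° in the southern hemisphere.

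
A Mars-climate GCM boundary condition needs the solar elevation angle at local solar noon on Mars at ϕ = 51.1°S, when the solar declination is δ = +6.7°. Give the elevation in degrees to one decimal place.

32.2°

At local noon the hour angle is zero, so the zenith angle equals |ϕ − δ| = |-51.1° − (+6.700°)| = 57.800°.
Elevation = 90° − 57.800° = 32.2°.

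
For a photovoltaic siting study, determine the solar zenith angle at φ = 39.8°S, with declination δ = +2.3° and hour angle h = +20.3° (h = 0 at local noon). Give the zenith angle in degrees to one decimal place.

θ_z = 46.0°

cos θ_z = sin φ sin δ + cos φ cos δ cos h = -0.025689 + 0.719984 = 0.694295.
θ_z = arccos(0.694295) = 46.0°.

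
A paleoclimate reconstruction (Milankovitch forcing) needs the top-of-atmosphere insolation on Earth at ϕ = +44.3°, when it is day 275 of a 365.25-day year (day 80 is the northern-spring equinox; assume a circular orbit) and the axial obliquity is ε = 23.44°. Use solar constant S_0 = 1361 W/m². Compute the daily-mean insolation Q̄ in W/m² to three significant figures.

Q̄ ≈ 270 W/m²

Solar longitude: L_s = 360° × (275 − 80)/365.25 = 192.197°.
sin δ = sin 23.44° × sin 192.197° = -0.08404, so δ = -4.821°.
cos h₀ = −tan(+44.3°) tan(-4.821°) = 0.0823, h₀ = 1.4884 rad.
Bracket: h₀ sin ϕ sin δ + cos ϕ cos δ sin h₀ = 1.4884×0.69842×-0.08404 + 0.71569×0.99646×0.99661 = -0.087362 + 0.710739 = 0.623377.
Q̄ = (S_0/π) × [bracket] = (1361/π) × 0.623377 = 270.1 W/m².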